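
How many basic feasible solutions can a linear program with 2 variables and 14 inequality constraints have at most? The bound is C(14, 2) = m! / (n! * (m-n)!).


Each vertex corresponds to some choice of n active constraints out of m, so the number of vertices is at most C(m, n) = m! / (n!(m-n)!).
m = 14, n = 2
Numerator: 14 * 13
Denominator: 2! = 2
C(14, 2) = 91


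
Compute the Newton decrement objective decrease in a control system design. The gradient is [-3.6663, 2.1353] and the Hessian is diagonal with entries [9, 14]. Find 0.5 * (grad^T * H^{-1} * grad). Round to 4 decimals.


Step 1: H is diagonal, so H^(-1) * g = [-0.4074, 0.1525].
Step 2: g^T H^(-1) g = sum_i g_i^2 / H_ii
  = (-3.6663)^2/9 + (2.1353)^2/14
  = 1.4935 + 0.3257 = 1.8192
Step 3: Objective decrease = 0.5 * g^T H^(-1) g = 0.9096


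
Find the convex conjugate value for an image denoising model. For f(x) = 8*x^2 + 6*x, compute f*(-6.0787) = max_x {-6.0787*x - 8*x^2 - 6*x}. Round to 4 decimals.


f*(y) = sup_x {y*x - a*x^2 - b*x} = sup_x {(y-b)*x - a*x^2}
FOC: (y - b) - 2a*x = 0 => x* = (y - b)/(2a)
x* = (-6.0787 - 6)/(2*8) = -0.7549
f*(-6.0787) = (y-b)^2/(4a) = (-6.0787 - 6)^2/(4*8)
= 145.895/32 = 4.5592


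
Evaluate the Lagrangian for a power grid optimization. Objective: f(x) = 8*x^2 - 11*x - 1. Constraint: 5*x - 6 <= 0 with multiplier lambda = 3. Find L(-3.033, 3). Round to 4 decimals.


Step 1: Evaluate f(x).
f(-3.033) = 8*(-3.033)^2 - 11*(-3.033) - 1 = 105.9557
Step 2: Evaluate g(x).
g(-3.033) = 5*-3.033 - 6 = -21.165
Step 3: Compute Lagrangian.
L = 105.9557 + 3*-21.165 = 42.4607


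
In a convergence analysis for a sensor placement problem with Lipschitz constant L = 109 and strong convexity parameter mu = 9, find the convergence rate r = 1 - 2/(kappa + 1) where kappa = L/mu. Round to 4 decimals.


Step 1: Compute the condition number.
kappa = L/mu = 109/9 = 12.1111
Step 2: Compute the convergence rate.
r = 1 - 2/(kappa + 1) = 1 - 2*mu/(L + mu) = (L - mu)/(L + mu) = 100/118 = 0.8475


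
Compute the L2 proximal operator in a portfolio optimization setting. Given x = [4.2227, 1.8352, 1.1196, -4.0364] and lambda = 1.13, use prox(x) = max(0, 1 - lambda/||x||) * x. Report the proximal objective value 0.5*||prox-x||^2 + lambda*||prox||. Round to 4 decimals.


Step 1: Compute ||x||.
||x|| = 6.2246
Step 2: Compute scaling factor.
scale = max(0, 1 - 1.13/6.2246) = 0.8185
Step 3: prox(x) = [3.4561, 1.502, 0.9163, -3.3036]
||prox(x)|| = 5.0946
Step 4: Proximal objective.
0.5*||prox-x||^2 = 0.6385
lambda*||prox|| = 5.7569
Total = 6.3953


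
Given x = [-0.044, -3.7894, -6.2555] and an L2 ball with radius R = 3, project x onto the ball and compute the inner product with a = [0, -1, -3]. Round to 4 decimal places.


Step 1: Compute ||x|| (intermediates to 6 decimals).
||x|| = sqrt((-0.044)^2 + (-3.7894)^2 + (-6.2555)^2) = 7.313875
Step 2: Project.
Since ||x|| > R, scale = R/||x|| = 3/7.313875 = 0.410179, proj(x) = scale * x
proj(x) = [-0.018048, -1.554332, -2.565875]
Step 3: Dot product.
a^T * proj(x) = 0*(-0.018048) - 1*(-1.554332) - 3*(-2.565875) = 9.252


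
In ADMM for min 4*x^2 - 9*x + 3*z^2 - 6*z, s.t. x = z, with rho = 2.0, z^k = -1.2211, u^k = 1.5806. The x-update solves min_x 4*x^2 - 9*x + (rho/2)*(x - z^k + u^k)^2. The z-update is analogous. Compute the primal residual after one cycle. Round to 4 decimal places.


ADMM iteration with rho = 2.0, z^k = -1.2211, u^k = 1.5806
Step 1: x-update.
Minimize 4*x^2 - 9*x + (2.0/2)*(x + 1.2211 + 1.5806)^2
FOC: (2*4 + 2.0)*x = 9 + 2.0*(-1.2211 - 1.5806)
x^{k+1} = 0.3397
Step 2: z-update.
Minimize 3*z^2 - 6*z + (2.0/2)*(0.3397 - z + 1.5806)^2
FOC: (2*3 + 2.0)*z = 6 + 2.0*(0.3397 + 1.5806)
z^{k+1} = 1.2301
Step 3: u-update.
u^{k+1} = 1.5806 + 0.3397 - 1.2301 = 0.6902
Step 4: Primal residual = |0.3397 - 1.2301| = 0.8904


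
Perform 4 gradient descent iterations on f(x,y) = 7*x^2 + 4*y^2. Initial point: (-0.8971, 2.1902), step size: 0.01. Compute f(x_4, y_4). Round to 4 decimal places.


Gradient descent on f(x,y) = 7*x^2 + 4*y^2.
Starting point: (-0.8971, 2.1902), alpha = 0.01
Step 1: grad_x = 2*7*-0.8971 = -12.5594, grad_y = 2*4*2.1902 = 17.5216
  x_1 = -0.8971 - 0.01*-12.5594 = -0.7715
  y_1 = 2.1902 - 0.01*17.5216 = 2.015
Step 2: grad_x = 2*7*-0.7715 = -10.8011, grad_y = 2*4*2.015 = 16.1199
  x_2 = -0.7715 - 0.01*-10.8011 = -0.6635
  y_2 = 2.015 - 0.01*16.1199 = 1.8538
Step 3: grad_x = 2*7*-0.6635 = -9.2889, grad_y = 2*4*1.8538 = 14.8303
  x_3 = -0.6635 - 0.01*-9.2889 = -0.5706
  y_3 = 1.8538 - 0.01*14.8303 = 1.7055
Step 4: grad_x = 2*7*-0.5706 = -7.9885, grad_y = 2*4*1.7055 = 13.6439
  x_4 = -0.5706 - 0.01*-7.9885 = -0.4907
  y_4 = 1.7055 - 0.01*13.6439 = 1.569
f(-0.4907, 1.569) = 7*(-0.4907)^2 + 4*1.569^2 = 11.5332


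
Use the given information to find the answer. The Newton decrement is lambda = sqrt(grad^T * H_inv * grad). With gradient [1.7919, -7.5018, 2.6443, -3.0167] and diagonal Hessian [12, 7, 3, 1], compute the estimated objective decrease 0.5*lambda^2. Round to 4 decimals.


Step 1: H is diagonal, so H^(-1) * g = [0.1493, -1.0717, 0.8814, -3.0167].
Step 2: g^T H^(-1) g = sum_i g_i^2 / H_ii
  = (1.7919)^2/12 + (-7.5018)^2/7 + (2.6443)^2/3 + (-3.0167)^2/1
  = 0.2676 + 8.0396 + 2.3308 + 9.1005 = 19.7384
Step 3: Objective decrease = 0.5 * g^T H^(-1) g = 9.8692


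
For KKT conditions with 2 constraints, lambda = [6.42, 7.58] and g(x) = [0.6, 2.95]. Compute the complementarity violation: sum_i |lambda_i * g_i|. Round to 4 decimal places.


KKT complementary slackness check:
lambda_1 * g_1 = 6.42 * 0.6 = 3.852
lambda_2 * g_2 = 7.58 * 2.95 = 22.361
Total violation = 3.852 + 22.361 = 26.213


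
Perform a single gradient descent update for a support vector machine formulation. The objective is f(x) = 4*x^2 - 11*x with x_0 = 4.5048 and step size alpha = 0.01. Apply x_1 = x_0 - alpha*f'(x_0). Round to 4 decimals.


We compute the gradient at x_0 and apply the update.
f'(x) = 8*x - 11
f'(4.5048) = 8*4.5048 - 11 = 25.0384
x_1 = 4.5048 - 0.01*25.0384 = 4.2544


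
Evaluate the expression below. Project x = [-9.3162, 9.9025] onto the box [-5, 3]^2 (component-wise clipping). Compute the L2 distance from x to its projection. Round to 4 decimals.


Project each component onto [-5, 3].
clip(-9.3162) = -5.0, clip(9.9025) = 3.0
Projection = [-5.0, 3.0]
Squared diffs: [18.6296, 47.6445]
Distance = sqrt(66.2741) = 8.1409


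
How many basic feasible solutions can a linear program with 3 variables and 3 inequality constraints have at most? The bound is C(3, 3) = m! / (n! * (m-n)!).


Each vertex corresponds to some choice of n active constraints out of m, so the number of vertices is at most C(m, n) = m! / (n!(m-n)!).
m = 3, n = 3
Numerator: 3 * 2 * 1
Denominator: 3! = 6
C(3, 3) = 1


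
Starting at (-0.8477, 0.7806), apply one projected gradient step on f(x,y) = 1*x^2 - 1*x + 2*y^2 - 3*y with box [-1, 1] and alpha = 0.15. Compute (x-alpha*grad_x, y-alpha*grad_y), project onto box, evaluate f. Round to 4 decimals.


Step 1: Compute gradient at (-0.8477, 0.7806).
grad_x = 2*1*-0.8477 - 1 = -2.6954
grad_y = 2*2*0.7806 - 3 = 0.1224
Step 2: Gradient step.
x_raw = -0.8477 - 0.15*-2.6954 = -0.4434
y_raw = 0.7806 - 0.15*0.1224 = 0.7622
Step 3: Project onto [-1, 1].
x_proj = clip(-0.4434) = -0.4434
y_proj = clip(0.7622) = 0.7622
Step 4: Evaluate f.
f(-0.4434, 0.7622) = -0.4847


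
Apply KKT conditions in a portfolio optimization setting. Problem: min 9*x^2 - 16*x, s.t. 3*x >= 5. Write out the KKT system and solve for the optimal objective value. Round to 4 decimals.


Step 1: Try lambda = 0 (constraint inactive).
x_unc = 16/(2*9) = 0.8889
Check: 3*0.8889 = 2.6667 < 5 -- violated!
Step 2: Constraint must be active: 3*x = 5
x* = 5/3 = 1.6667 (rounded; the exact value 5/3 is used below)
lambda = (2*9*(5/3) - 16)/3 = 4.6667
Step 3: Compute optimal value.
f(x*) = 9*(5/3)^2 - 16*(5/3) = -1.6667


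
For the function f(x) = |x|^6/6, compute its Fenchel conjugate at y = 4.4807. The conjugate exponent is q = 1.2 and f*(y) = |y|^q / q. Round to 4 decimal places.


The conjugate exponent q satisfies 1/p + 1/q = 1.
p = 6, so q = 6/(6 - 1) = 1.2
|y|^q = 4.4807^1.2 = 6.048
f*(4.4807) = 6.048 / 1.2 = 5.04


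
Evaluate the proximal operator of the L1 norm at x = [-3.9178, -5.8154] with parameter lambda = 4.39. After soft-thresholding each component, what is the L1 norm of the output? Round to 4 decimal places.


Soft-thresholding with lambda = 4.39:
prox(-3.9178) = sign(-3.9178)*max(|-3.9178| - 4.39, 0) = 0.0
prox(-5.8154) = sign(-5.8154)*max(|-5.8154| - 4.39, 0) = -1.4254
prox(x) = [0.0, -1.4254]
||prox(x)||_1 = 0.0 + 1.4254 = 1.4254


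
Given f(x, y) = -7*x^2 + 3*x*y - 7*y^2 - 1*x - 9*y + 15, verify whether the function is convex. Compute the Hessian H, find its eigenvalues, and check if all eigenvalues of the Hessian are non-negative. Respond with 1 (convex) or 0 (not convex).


The Hessian of f(x,y) = -7*x^2 + 3*x*y - 7*y^2 - 1*x - 9*y + 15 is:
H = [[-14, 3], [3, -14]]
Trace = -14 - 14 = -28
Determinant = -14*-14 - (3)^2 = 187
Discriminant = (-28)^2 - 4*187 = 36.0
Eigenvalues: lambda_1 = -17.0, lambda_2 = -11.0
The function is not convex.

0


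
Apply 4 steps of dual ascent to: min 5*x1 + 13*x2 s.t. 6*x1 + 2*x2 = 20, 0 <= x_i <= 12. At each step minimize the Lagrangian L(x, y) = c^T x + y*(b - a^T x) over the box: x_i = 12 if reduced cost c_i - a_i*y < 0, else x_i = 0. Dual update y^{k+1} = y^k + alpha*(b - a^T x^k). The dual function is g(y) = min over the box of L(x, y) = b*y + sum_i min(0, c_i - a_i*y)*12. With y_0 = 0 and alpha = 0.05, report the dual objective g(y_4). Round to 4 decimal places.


Dual ascent for LP: min 5*x1 + 13*x2, 6*x1 + 2*x2 = 20, 0 <= x_i <= 12
Step 1: y^k = 0.0, reduced costs: (5.0, 13.0)
  x^k = (0.0, 0.0), subgradient = b - a^T x = 20.0
  y^{k+1} = 0.0 + 0.05*20.0 = 1.0
Step 2: y^k = 1.0, reduced costs: (-1.0, 11.0)
  x^k = (12.0, 0.0), subgradient = b - a^T x = -52.0
  y^{k+1} = 1.0 + 0.05*-52.0 = -1.6
Step 3: y^k = -1.6, reduced costs: (14.6, 16.2)
  x^k = (0.0, 0.0), subgradient = b - a^T x = 20.0
  y^{k+1} = -1.6 + 0.05*20.0 = -0.6
Step 4: y^k = -0.6, reduced costs: (8.6, 14.2)
  x^k = (0.0, 0.0), subgradient = b - a^T x = 20.0
  y^{k+1} = -0.6 + 0.05*20.0 = 0.4
Dual objective at y_4 = 0.4: reduced costs (2.6, 12.2), box minimizer x = (0.0, 0.0)
g(y_4) = b*y + (c1 - a1*y)*x1 + (c2 - a2*y)*x2 = 20*0.4 + 2.6*0.0 + 12.2*0.0 = 8.0 + 0.0 + 0.0 = 8.0


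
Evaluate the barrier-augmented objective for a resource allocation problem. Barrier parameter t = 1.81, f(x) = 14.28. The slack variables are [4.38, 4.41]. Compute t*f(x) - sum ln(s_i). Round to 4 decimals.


Step 1: Compute log-barrier.
ln values: [1.477, 1.4839]
phi = -(1.477 + 1.4839) = -2.9609
Step 2: Compute augmented objective.
t*f(x) = 1.81*14.28 = 25.8468
Total = 25.8468 - 2.9609 = 22.8859


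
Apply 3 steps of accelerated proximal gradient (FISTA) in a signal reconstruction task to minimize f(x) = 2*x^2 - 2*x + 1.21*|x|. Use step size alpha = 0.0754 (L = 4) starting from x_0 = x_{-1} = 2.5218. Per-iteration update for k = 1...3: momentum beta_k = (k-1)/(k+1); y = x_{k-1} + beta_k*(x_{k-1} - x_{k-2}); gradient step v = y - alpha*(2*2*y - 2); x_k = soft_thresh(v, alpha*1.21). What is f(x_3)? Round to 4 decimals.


FISTA on f(x) = 2*x^2 - 2*x + 1.21*|x|
L = 4, alpha = 0.0754
Iteration 1: beta = 0.0, y = 2.5218 + 0.0*(2.5218 - 2.5218) = 2.5218
  grad(y) = 8.0872, v = y - alpha*grad = 1.912
  prox(v) = soft_thresh(1.912, 0.0912) = 1.8208
Iteration 2: beta = 0.3333, y = 1.8208 + 0.3333*(1.8208 - 2.5218) = 1.5871
  grad(y) = 4.3485, v = y - alpha*grad = 1.2592
  prox(v) = soft_thresh(1.2592, 0.0912) = 1.168
Iteration 3: beta = 0.5, y = 1.168 + 0.5*(1.168 - 1.8208) = 0.8416
  grad(y) = 1.3665, v = y - alpha*grad = 0.7386
  prox(v) = soft_thresh(0.7386, 0.0912) = 0.6474
f(x_3) = 2*0.6474^2 - 2*0.6474 + 1.21*|0.6474| = 0.3267


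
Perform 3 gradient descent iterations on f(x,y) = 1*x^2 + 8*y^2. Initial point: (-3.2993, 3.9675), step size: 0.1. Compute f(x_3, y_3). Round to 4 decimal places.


Gradient descent on f(x,y) = 1*x^2 + 8*y^2.
Starting point: (-3.2993, 3.9675), alpha = 0.1
Step 1: grad_x = 2*1*-3.2993 = -6.5986, grad_y = 2*8*3.9675 = 63.48
  x_1 = -3.2993 - 0.1*-6.5986 = -2.6394
  y_1 = 3.9675 - 0.1*63.48 = -2.3805
Step 2: grad_x = 2*1*-2.6394 = -5.2789, grad_y = 2*8*-2.3805 = -38.088
  x_2 = -2.6394 - 0.1*-5.2789 = -2.1116
  y_2 = -2.3805 - 0.1*-38.088 = 1.4283
Step 3: grad_x = 2*1*-2.1116 = -4.2231, grad_y = 2*8*1.4283 = 22.8528
  x_3 = -2.1116 - 0.1*-4.2231 = -1.6892
  y_3 = 1.4283 - 0.1*22.8528 = -0.857
f(-1.6892, -0.857) = 1*(-1.6892)^2 + 8*(-0.857)^2 = 8.7289


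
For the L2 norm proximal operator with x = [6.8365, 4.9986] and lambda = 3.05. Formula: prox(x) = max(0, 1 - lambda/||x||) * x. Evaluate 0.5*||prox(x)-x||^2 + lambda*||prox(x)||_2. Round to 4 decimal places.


Step 1: Compute ||x||.
||x|| = 8.469
Step 2: Compute scaling factor.
scale = max(0, 1 - 3.05/8.469) = 0.6399
Step 3: prox(x) = [4.3744, 3.1984]
||prox(x)|| = 5.419
Step 4: Proximal objective.
0.5*||prox-x||^2 = 4.6513
lambda*||prox|| = 16.528
Total = 21.1792


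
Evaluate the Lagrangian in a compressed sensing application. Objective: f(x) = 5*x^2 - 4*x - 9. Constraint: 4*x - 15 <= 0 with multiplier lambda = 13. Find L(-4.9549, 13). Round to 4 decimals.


Step 1: Evaluate f(x).
f(-4.9549) = 5*(-4.9549)^2 - 4*(-4.9549) - 9 = 133.5748
Step 2: Evaluate g(x).
g(-4.9549) = 4*-4.9549 - 15 = -34.8196
Step 3: Compute Lagrangian.
L = 133.5748 + 13*-34.8196 = -319.08


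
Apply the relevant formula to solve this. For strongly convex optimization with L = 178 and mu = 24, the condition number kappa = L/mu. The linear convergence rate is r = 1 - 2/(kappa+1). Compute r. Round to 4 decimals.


Step 1: Compute the condition number.
kappa = L/mu = 178/24 = 7.4167
Step 2: Compute the convergence rate.
r = 1 - 2/(kappa + 1) = 1 - 2*mu/(L + mu) = (L - mu)/(L + mu) = 154/202 = 0.7624


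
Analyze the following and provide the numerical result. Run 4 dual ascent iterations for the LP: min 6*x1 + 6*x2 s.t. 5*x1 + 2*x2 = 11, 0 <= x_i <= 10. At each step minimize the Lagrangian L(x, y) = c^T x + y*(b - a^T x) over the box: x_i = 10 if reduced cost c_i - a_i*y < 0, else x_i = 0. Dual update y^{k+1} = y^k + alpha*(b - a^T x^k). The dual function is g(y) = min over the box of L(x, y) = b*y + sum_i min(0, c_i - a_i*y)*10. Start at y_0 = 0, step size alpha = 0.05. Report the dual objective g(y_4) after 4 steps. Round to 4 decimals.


Dual ascent for LP: min 6*x1 + 6*x2, 5*x1 + 2*x2 = 11, 0 <= x_i <= 10
Step 1: y^k = 0.0, reduced costs: (6.0, 6.0)
  x^k = (0.0, 0.0), subgradient = b - a^T x = 11.0
  y^{k+1} = 0.0 + 0.05*11.0 = 0.55
Step 2: y^k = 0.55, reduced costs: (3.25, 4.9)
  x^k = (0.0, 0.0), subgradient = b - a^T x = 11.0
  y^{k+1} = 0.55 + 0.05*11.0 = 1.1
Step 3: y^k = 1.1, reduced costs: (0.5, 3.8)
  x^k = (0.0, 0.0), subgradient = b - a^T x = 11.0
  y^{k+1} = 1.1 + 0.05*11.0 = 1.65
Step 4: y^k = 1.65, reduced costs: (-2.25, 2.7)
  x^k = (10.0, 0.0), subgradient = b - a^T x = -39.0
  y^{k+1} = 1.65 + 0.05*-39.0 = -0.3
Dual objective at y_4 = -0.3: reduced costs (7.5, 6.6), box minimizer x = (0.0, 0.0)
g(y_4) = b*y + (c1 - a1*y)*x1 + (c2 - a2*y)*x2 = 11*(-0.3) + 7.5*0.0 + 6.6*0.0 = -3.3 + 0.0 + 0.0 = -3.3


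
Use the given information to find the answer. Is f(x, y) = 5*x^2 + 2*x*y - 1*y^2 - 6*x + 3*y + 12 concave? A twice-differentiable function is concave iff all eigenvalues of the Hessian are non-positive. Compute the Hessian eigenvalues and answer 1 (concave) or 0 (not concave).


The Hessian of f(x,y) = 5*x^2 + 2*x*y - 1*y^2 - 6*x + 3*y + 12 is:
H = [[10, 2], [2, -2]]
Trace = 10 - 2 = 8
Determinant = 10*-2 - (2)^2 = -24
Discriminant = (8)^2 - 4*-24 = 160.0
Eigenvalues: lambda_1 = -2.3246, lambda_2 = 10.3246
The function is not concave.

0


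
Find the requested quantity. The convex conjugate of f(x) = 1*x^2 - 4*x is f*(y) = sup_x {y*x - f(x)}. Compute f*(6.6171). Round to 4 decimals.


f*(y) = sup_x {y*x - a*x^2 - b*x} = sup_x {(y-b)*x - a*x^2}
FOC: (y - b) - 2a*x = 0 => x* = (y - b)/(2a)
x* = (6.6171 + 4)/(2*1) = 5.3086
f*(6.6171) = (y-b)^2/(4a) = (6.6171 + 4)^2/(4*1)
= 112.7228/4 = 28.1807


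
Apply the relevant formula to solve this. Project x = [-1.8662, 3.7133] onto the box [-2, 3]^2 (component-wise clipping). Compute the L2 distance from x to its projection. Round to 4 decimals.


Project each component onto [-2, 3].
clip(-1.8662) = -1.8662, clip(3.7133) = 3.0
Projection = [-1.8662, 3.0]
Squared diffs: [0.0, 0.5088]
Distance = sqrt(0.5088) = 0.7133


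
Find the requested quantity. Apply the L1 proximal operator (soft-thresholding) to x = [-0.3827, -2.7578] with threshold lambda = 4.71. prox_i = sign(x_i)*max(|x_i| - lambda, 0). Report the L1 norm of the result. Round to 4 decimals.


Soft-thresholding with lambda = 4.71:
prox(-0.3827) = sign(-0.3827)*max(|-0.3827| - 4.71, 0) = 0.0
prox(-2.7578) = sign(-2.7578)*max(|-2.7578| - 4.71, 0) = 0.0
prox(x) = [0.0, 0.0]
||prox(x)||_1 = 0.0 + 0.0 = 0.0


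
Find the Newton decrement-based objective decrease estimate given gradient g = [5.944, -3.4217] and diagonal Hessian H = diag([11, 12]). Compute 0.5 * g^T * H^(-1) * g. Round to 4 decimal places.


Step 1: H is diagonal, so H^(-1) * g = [0.5404, -0.2851].
Step 2: g^T H^(-1) g = sum_i g_i^2 / H_ii
  = (5.944)^2/11 + (-3.4217)^2/12
  = 3.2119 + 0.9757 = 4.1876
Step 3: Objective decrease = 0.5 * g^T H^(-1) g = 2.0938


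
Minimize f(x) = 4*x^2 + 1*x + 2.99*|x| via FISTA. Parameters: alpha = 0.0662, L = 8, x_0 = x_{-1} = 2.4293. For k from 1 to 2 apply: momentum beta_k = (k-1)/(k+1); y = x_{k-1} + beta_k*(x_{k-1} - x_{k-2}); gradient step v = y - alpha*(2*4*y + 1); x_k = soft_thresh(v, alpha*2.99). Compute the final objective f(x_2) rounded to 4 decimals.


FISTA on f(x) = 4*x^2 + 1*x + 2.99*|x|
L = 8, alpha = 0.0662
Iteration 1: beta = 0.0, y = 2.4293 + 0.0*(2.4293 - 2.4293) = 2.4293
  grad(y) = 20.4344, v = y - alpha*grad = 1.0765
  prox(v) = soft_thresh(1.0765, 0.1979) = 0.8786
Iteration 2: beta = 0.3333, y = 0.8786 + 0.3333*(0.8786 - 2.4293) = 0.3617
  grad(y) = 3.8937, v = y - alpha*grad = 0.1039
  prox(v) = soft_thresh(0.1039, 0.1979) = 0.0
f(x_2) = 4*0.0^2 + 1*0.0 + 2.99*|0.0| = 0.0


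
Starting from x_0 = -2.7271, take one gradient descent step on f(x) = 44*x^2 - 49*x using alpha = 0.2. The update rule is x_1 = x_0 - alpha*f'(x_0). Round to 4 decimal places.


We compute the gradient at x_0 and apply the update.
f'(x) = 88*x - 49
f'(-2.7271) = 88*-2.7271 - 49 = -288.9848
x_1 = -2.7271 - 0.2*-288.9848 = 55.0699


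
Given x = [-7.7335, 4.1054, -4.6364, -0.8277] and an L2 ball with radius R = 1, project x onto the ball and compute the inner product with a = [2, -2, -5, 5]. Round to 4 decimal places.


Step 1: Compute ||x|| (intermediates to 6 decimals).
||x|| = sqrt((-7.7335)^2 + 4.1054^2 + (-4.6364)^2 + (-0.8277)^2) = 9.941963
Step 2: Project.
Since ||x|| > R, scale = R/||x|| = 1/9.941963 = 0.100584, proj(x) = scale * x
proj(x) = [-0.777866, 0.412938, -0.466348, -0.083253]
Step 3: Dot product.
a^T * proj(x) = 2*(-0.777866) - 2*0.412938 - 5*(-0.466348) + 5*(-0.083253) = -0.4661


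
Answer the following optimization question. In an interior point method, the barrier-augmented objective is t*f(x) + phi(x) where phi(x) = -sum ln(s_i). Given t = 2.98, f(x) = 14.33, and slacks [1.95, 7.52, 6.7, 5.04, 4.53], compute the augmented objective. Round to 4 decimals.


Step 1: Compute log-barrier.
ln values: [0.6678, 2.0176, 1.9021, 1.6174, 1.5107]
phi = -(0.6678 + 2.0176 + 1.9021 + 1.6174 + 1.5107) = -7.7156
Step 2: Compute augmented objective.
t*f(x) = 2.98*14.33 = 42.7034
Total = 42.7034 - 7.7156 = 34.9878


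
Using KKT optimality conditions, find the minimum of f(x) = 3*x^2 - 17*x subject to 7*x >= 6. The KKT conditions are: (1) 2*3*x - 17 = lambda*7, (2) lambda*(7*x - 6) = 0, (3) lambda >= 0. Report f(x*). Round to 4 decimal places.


Step 1: Try lambda = 0 (constraint inactive).
Stationarity: 2*3*x - 17 = 0
x* = 17/(2*3) = 17/6 = 2.8333 (rounded; the exact value 17/6 is used below)
Check constraint: 7*2.8333 = 19.8331 >= 6 -- satisfied.
Step 2: Compute optimal value.
f(x*) = 3*(17/6)^2 - 17*(17/6) = -24.0833


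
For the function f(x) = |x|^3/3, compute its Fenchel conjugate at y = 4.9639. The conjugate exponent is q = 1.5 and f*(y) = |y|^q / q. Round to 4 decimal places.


The conjugate exponent q satisfies 1/p + 1/q = 1.
p = 3, so q = 3/(3 - 1) = 1.5
|y|^q = 4.9639^1.5 = 11.0595
f*(4.9639) = 11.0595 / 1.5 = 7.373


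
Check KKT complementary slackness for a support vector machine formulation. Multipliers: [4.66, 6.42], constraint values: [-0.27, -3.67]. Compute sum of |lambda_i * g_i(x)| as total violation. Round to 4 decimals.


KKT complementary slackness check:
lambda_1 * g_1 = 4.66 * -0.27 = -1.2582
lambda_2 * g_2 = 6.42 * -3.67 = -23.5614
Total violation = 1.2582 + 23.5614 = 24.8196


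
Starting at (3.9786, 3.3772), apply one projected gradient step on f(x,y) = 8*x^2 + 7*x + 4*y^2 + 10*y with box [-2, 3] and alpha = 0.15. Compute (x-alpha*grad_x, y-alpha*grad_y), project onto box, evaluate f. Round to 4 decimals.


Step 1: Compute gradient at (3.9786, 3.3772).
grad_x = 2*8*3.9786 + 7 = 70.6576
grad_y = 2*4*3.3772 + 10 = 37.0176
Step 2: Gradient step.
x_raw = 3.9786 - 0.15*70.6576 = -6.62
y_raw = 3.3772 - 0.15*37.0176 = -2.1754
Step 3: Project onto [-2, 3].
x_proj = clip(-6.62) = -2.0
y_proj = clip(-2.1754) = -2.0
Step 4: Evaluate f.
f(-2.0, -2.0) = 14.0


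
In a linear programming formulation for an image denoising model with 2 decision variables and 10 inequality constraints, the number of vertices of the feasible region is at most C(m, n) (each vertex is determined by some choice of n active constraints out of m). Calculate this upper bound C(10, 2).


Each vertex corresponds to some choice of n active constraints out of m, so the number of vertices is at most C(m, n) = m! / (n!(m-n)!).
m = 10, n = 2
Numerator: 10 * 9
Denominator: 2! = 2
C(10, 2) = 45


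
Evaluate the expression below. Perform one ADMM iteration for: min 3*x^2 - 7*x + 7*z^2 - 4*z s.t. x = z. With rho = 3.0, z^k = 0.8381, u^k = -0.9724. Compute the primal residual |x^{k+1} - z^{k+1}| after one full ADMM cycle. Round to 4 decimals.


ADMM iteration with rho = 3.0, z^k = 0.8381, u^k = -0.9724
Step 1: x-update.
Minimize 3*x^2 - 7*x + (3.0/2)*(x - 0.8381 - 0.9724)^2
FOC: (2*3 + 3.0)*x = 7 + 3.0*(0.8381 + 0.9724)
x^{k+1} = 1.3813
Step 2: z-update.
Minimize 7*z^2 - 4*z + (3.0/2)*(1.3813 - z - 0.9724)^2
FOC: (2*7 + 3.0)*z = 4 + 3.0*(1.3813 - 0.9724)
z^{k+1} = 0.3074
Step 3: u-update.
u^{k+1} = -0.9724 + 1.3813 - 0.3074 = 0.1014
Step 4: Primal residual = |1.3813 - 0.3074| = 1.0738


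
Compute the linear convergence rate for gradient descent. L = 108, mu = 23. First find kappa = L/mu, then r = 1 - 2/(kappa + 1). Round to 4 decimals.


Step 1: Compute the condition number.
kappa = L/mu = 108/23 = 4.6957
Step 2: Compute the convergence rate.
r = 1 - 2/(kappa + 1) = 1 - 2*mu/(L + mu) = (L - mu)/(L + mu) = 85/131 = 0.6489


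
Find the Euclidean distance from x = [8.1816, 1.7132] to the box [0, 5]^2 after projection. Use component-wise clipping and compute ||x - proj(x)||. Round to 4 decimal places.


Project each component onto [0, 5].
clip(8.1816) = 5.0, clip(1.7132) = 1.7132
Projection = [5.0, 1.7132]
Squared diffs: [10.1226, 0.0]
Distance = sqrt(10.1226) = 3.1816


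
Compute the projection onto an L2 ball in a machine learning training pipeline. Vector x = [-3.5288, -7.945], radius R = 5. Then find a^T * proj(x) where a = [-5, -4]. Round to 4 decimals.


Step 1: Compute ||x|| (intermediates to 6 decimals).
||x|| = sqrt((-3.5288)^2 + (-7.945)^2) = 8.693414
Step 2: Project.
Since ||x|| > R, scale = R/||x|| = 5/8.693414 = 0.575148, proj(x) = scale * x
proj(x) = [-2.029582, -4.569551]
Step 3: Dot product.
a^T * proj(x) = -5*(-2.029582) - 4*(-4.569551) = 28.4261


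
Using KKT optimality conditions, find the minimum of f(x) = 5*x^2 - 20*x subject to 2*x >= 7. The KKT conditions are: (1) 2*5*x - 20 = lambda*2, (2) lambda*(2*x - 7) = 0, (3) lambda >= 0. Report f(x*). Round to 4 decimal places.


Step 1: Try lambda = 0 (constraint inactive).
x_unc = 20/(2*5) = 2.0
Check: 2*2.0 = 4.0 < 7 -- violated!
Step 2: Constraint must be active: 2*x = 7
x* = 7/2 = 3.5
lambda = (2*5*3.5 - 20)/2 = 7.5
Step 3: Compute optimal value.
f(x*) = 5*3.5^2 - 20*3.5 = -8.75


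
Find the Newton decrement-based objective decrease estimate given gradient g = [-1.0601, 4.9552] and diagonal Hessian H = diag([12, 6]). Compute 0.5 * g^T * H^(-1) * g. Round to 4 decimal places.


Step 1: H is diagonal, so H^(-1) * g = [-0.0883, 0.8259].
Step 2: g^T H^(-1) g = sum_i g_i^2 / H_ii
  = (-1.0601)^2/12 + (4.9552)^2/6
  = 0.0937 + 4.0923 = 4.186
Step 3: Objective decrease = 0.5 * g^T H^(-1) g = 2.093


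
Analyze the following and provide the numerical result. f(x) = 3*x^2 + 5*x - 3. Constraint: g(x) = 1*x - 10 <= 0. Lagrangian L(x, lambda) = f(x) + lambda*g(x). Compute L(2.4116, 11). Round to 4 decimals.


Step 1: Evaluate f(x).
f(2.4116) = 3*2.4116^2 + 5*2.4116 - 3 = 26.5054
Step 2: Evaluate g(x).
g(2.4116) = 1*2.4116 - 10 = -7.5884
Step 3: Compute Lagrangian.
L = 26.5054 + 11*-7.5884 = -56.967


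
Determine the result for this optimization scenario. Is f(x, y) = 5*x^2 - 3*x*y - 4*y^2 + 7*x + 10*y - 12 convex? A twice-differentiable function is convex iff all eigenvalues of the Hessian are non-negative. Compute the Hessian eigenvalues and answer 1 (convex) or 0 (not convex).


The Hessian of f(x,y) = 5*x^2 - 3*x*y - 4*y^2 + 7*x + 10*y - 12 is:
H = [[10, -3], [-3, -8]]
Trace = 10 - 8 = 2
Determinant = 10*-8 - (-3)^2 = -89
Discriminant = (2)^2 - 4*-89 = 360.0
Eigenvalues: lambda_1 = -8.4868, lambda_2 = 10.4868
The function is not convex.

0


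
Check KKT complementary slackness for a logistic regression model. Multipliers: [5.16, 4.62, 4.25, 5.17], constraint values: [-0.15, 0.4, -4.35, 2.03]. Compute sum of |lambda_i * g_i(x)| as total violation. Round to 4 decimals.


KKT complementary slackness check:
lambda_1 * g_1 = 5.16 * -0.15 = -0.774
lambda_2 * g_2 = 4.62 * 0.4 = 1.848
lambda_3 * g_3 = 4.25 * -4.35 = -18.4875
lambda_4 * g_4 = 5.17 * 2.03 = 10.4951
Total violation = 0.774 + 1.848 + 18.4875 + 10.4951 = 31.6046


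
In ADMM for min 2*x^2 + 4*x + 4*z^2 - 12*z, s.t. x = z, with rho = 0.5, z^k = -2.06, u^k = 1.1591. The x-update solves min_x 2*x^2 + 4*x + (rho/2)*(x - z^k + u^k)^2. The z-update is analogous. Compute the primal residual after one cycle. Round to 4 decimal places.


ADMM iteration with rho = 0.5, z^k = -2.06, u^k = 1.1591
Step 1: x-update.
Minimize 2*x^2 + 4*x + (0.5/2)*(x + 2.06 + 1.1591)^2
FOC: (2*2 + 0.5)*x = -4 + 0.5*(-2.06 - 1.1591)
x^{k+1} = -1.2466
Step 2: z-update.
Minimize 4*z^2 - 12*z + (0.5/2)*(-1.2466 - z + 1.1591)^2
FOC: (2*4 + 0.5)*z = 12 + 0.5*(-1.2466 + 1.1591)
z^{k+1} = 1.4066
Step 3: u-update.
u^{k+1} = 1.1591 - 1.2466 - 1.4066 = -1.4941
Step 4: Primal residual = |-1.2466 - 1.4066| = 2.6532


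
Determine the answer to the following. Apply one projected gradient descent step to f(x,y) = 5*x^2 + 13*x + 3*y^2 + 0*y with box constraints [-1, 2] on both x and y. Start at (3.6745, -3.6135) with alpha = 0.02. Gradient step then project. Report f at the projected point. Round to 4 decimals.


Step 1: Compute gradient at (3.6745, -3.6135).
grad_x = 2*5*3.6745 + 13 = 49.745
grad_y = 2*3*-3.6135 + 0 = -21.681
Step 2: Gradient step.
x_raw = 3.6745 - 0.02*49.745 = 2.6796
y_raw = -3.6135 - 0.02*-21.681 = -3.1799
Step 3: Project onto [-1, 2].
x_proj = clip(2.6796) = 2.0
y_proj = clip(-3.1799) = -1.0
Step 4: Evaluate f.
f(2.0, -1.0) = 49.0


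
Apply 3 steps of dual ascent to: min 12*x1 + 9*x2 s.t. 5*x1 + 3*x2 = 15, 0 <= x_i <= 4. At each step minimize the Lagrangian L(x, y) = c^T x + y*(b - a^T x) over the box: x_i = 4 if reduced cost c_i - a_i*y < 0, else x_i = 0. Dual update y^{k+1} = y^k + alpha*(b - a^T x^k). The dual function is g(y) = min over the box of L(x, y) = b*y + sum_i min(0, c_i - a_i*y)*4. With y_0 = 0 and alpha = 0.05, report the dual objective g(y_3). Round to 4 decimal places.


Dual ascent for LP: min 12*x1 + 9*x2, 5*x1 + 3*x2 = 15, 0 <= x_i <= 4
Step 1: y^k = 0.0, reduced costs: (12.0, 9.0)
  x^k = (0.0, 0.0), subgradient = b - a^T x = 15.0
  y^{k+1} = 0.0 + 0.05*15.0 = 0.75
Step 2: y^k = 0.75, reduced costs: (8.25, 6.75)
  x^k = (0.0, 0.0), subgradient = b - a^T x = 15.0
  y^{k+1} = 0.75 + 0.05*15.0 = 1.5
Step 3: y^k = 1.5, reduced costs: (4.5, 4.5)
  x^k = (0.0, 0.0), subgradient = b - a^T x = 15.0
  y^{k+1} = 1.5 + 0.05*15.0 = 2.25
Dual objective at y_3 = 2.25: reduced costs (0.75, 2.25), box minimizer x = (0.0, 0.0)
g(y_3) = b*y + (c1 - a1*y)*x1 + (c2 - a2*y)*x2 = 15*2.25 + 0.75*0.0 + 2.25*0.0 = 33.75 + 0.0 + 0.0 = 33.75


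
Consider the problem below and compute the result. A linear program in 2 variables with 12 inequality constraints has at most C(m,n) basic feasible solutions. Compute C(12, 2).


Each vertex corresponds to some choice of n active constraints out of m, so the number of vertices is at most C(m, n) = m! / (n!(m-n)!).
m = 12, n = 2
Numerator: 12 * 11
Denominator: 2! = 2
C(12, 2) = 66


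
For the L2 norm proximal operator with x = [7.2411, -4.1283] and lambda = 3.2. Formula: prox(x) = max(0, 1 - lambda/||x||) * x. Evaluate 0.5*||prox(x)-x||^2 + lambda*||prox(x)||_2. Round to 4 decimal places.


Step 1: Compute ||x||.
||x|| = 8.3352
Step 2: Compute scaling factor.
scale = max(0, 1 - 3.2/8.3352) = 0.6161
Step 3: prox(x) = [4.4612, -2.5434]
||prox(x)|| = 5.1352
Step 4: Proximal objective.
0.5*||prox-x||^2 = 5.12
lambda*||prox|| = 16.4326
Total = 21.5528


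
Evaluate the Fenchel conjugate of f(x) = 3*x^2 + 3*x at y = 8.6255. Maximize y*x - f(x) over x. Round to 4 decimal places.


f*(y) = sup_x {y*x - a*x^2 - b*x} = sup_x {(y-b)*x - a*x^2}
FOC: (y - b) - 2a*x = 0 => x* = (y - b)/(2a)
x* = (8.6255 - 3)/(2*3) = 0.9376
f*(8.6255) = (y-b)^2/(4a) = (8.6255 - 3)^2/(4*3)
= 31.6463/12 = 2.6372


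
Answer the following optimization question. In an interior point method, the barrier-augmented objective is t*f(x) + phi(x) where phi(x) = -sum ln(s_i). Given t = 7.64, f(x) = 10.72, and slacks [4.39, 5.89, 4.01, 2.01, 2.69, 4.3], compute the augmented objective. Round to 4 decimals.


Step 1: Compute log-barrier.
ln values: [1.4793, 1.7733, 1.3888, 0.6981, 0.9895, 1.4586]
phi = -(1.4793 + 1.7733 + 1.3888 + 0.6981 + 0.9895 + 1.4586) = -7.7877
Step 2: Compute augmented objective.
t*f(x) = 7.64*10.72 = 81.9008
Total = 81.9008 - 7.7877 = 74.1131


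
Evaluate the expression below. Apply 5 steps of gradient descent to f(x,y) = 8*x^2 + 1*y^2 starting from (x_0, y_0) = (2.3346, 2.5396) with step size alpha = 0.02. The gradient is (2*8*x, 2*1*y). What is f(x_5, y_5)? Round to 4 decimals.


Gradient descent on f(x,y) = 8*x^2 + 1*y^2.
Starting point: (2.3346, 2.5396), alpha = 0.02
Step 1: grad_x = 2*8*2.3346 = 37.3536, grad_y = 2*1*2.5396 = 5.0792
  x_1 = 2.3346 - 0.02*37.3536 = 1.5875
  y_1 = 2.5396 - 0.02*5.0792 = 2.438
Step 2: grad_x = 2*8*1.5875 = 25.4004, grad_y = 2*1*2.438 = 4.876
  x_2 = 1.5875 - 0.02*25.4004 = 1.0795
  y_2 = 2.438 - 0.02*4.876 = 2.3405
Step 3: grad_x = 2*8*1.0795 = 17.2723, grad_y = 2*1*2.3405 = 4.681
  x_3 = 1.0795 - 0.02*17.2723 = 0.7341
  y_3 = 2.3405 - 0.02*4.681 = 2.2469
Step 4: grad_x = 2*8*0.7341 = 11.7452, grad_y = 2*1*2.2469 = 4.4938
  x_4 = 0.7341 - 0.02*11.7452 = 0.4992
  y_4 = 2.2469 - 0.02*4.4938 = 2.157
Step 5: grad_x = 2*8*0.4992 = 7.9867, grad_y = 2*1*2.157 = 4.314
  x_5 = 0.4992 - 0.02*7.9867 = 0.3394
  y_5 = 2.157 - 0.02*4.314 = 2.0707
f(0.3394, 2.0707) = 8*0.3394^2 + 1*2.0707^2 = 5.2096


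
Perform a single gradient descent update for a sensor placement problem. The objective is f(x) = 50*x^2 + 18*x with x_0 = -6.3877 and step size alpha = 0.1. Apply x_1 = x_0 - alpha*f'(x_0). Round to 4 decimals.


We compute the gradient at x_0 and apply the update.
f'(x) = 100*x + 18
f'(-6.3877) = 100*-6.3877 + 18 = -620.77
x_1 = -6.3877 - 0.1*-620.77 = 55.6893


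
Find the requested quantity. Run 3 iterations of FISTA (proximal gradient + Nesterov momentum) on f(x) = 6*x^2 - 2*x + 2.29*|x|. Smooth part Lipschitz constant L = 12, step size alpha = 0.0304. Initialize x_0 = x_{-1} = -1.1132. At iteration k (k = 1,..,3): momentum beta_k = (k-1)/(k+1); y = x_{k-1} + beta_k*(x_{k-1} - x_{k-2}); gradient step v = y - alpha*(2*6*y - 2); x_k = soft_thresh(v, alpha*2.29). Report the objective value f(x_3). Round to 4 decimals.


FISTA on f(x) = 6*x^2 - 2*x + 2.29*|x|
L = 12, alpha = 0.0304
Iteration 1: beta = 0.0, y = -1.1132 + 0.0*(-1.1132 + 1.1132) = -1.1132
  grad(y) = -15.3584, v = y - alpha*grad = -0.6463
  prox(v) = soft_thresh(-0.6463, 0.0696) = -0.5767
Iteration 2: beta = 0.3333, y = -0.5767 + 0.3333*(-0.5767 + 1.1132) = -0.3979
  grad(y) = -6.7742, v = y - alpha*grad = -0.1919
  prox(v) = soft_thresh(-0.1919, 0.0696) = -0.1223
Iteration 3: beta = 0.5, y = -0.1223 + 0.5*(-0.1223 + 0.5767) = 0.1049
  grad(y) = -0.7413, v = y - alpha*grad = 0.1274
  prox(v) = soft_thresh(0.1274, 0.0696) = 0.0578
f(x_3) = 6*0.0578^2 - 2*0.0578 + 2.29*|0.0578| = 0.0368


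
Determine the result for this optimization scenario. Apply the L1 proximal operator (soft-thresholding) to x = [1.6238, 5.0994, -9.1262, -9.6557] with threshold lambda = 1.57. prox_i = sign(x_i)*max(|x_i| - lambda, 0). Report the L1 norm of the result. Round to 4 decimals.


Soft-thresholding with lambda = 1.57:
prox(1.6238) = sign(1.6238)*max(|1.6238| - 1.57, 0) = 0.0538
prox(5.0994) = sign(5.0994)*max(|5.0994| - 1.57, 0) = 3.5294
prox(-9.1262) = sign(-9.1262)*max(|-9.1262| - 1.57, 0) = -7.5562
prox(-9.6557) = sign(-9.6557)*max(|-9.6557| - 1.57, 0) = -8.0857
prox(x) = [0.0538, 3.5294, -7.5562, -8.0857]
||prox(x)||_1 = 0.0538 + 3.5294 + 7.5562 + 8.0857 = 19.2251


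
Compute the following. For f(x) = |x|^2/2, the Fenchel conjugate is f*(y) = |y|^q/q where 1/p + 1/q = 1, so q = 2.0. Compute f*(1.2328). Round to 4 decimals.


The conjugate exponent q satisfies 1/p + 1/q = 1.
p = 2, so q = 2/(2 - 1) = 2.0
|y|^q = 1.2328^2.0 = 1.5198
f*(1.2328) = 1.5198 / 2.0 = 0.7599


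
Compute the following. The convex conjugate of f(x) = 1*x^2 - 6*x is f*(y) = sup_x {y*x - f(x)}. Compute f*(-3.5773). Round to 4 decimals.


f*(y) = sup_x {y*x - a*x^2 - b*x} = sup_x {(y-b)*x - a*x^2}
FOC: (y - b) - 2a*x = 0 => x* = (y - b)/(2a)
x* = (-3.5773 + 6)/(2*1) = 1.2114
f*(-3.5773) = (y-b)^2/(4a) = (-3.5773 + 6)^2/(4*1)
= 5.8695/4 = 1.4674


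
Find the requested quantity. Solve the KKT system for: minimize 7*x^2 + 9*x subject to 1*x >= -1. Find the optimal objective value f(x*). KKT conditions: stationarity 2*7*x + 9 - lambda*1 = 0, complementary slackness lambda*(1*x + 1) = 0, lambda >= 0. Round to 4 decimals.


Step 1: Try lambda = 0 (constraint inactive).
Stationarity: 2*7*x + 9 = 0
x* = -9/(2*7) = -9/14 = -0.6429 (rounded; the exact value -9/14 is used below)
Check constraint: 1*-0.6429 = -0.6429 >= -1 -- satisfied.
Step 2: Compute optimal value.
f(x*) = 7*(-9/14)^2 + 9*(-9/14) = -2.8929


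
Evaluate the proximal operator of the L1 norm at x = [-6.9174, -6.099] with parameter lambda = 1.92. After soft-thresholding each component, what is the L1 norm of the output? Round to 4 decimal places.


Soft-thresholding with lambda = 1.92:
prox(-6.9174) = sign(-6.9174)*max(|-6.9174| - 1.92, 0) = -4.9974
prox(-6.099) = sign(-6.099)*max(|-6.099| - 1.92, 0) = -4.179
prox(x) = [-4.9974, -4.179]
||prox(x)||_1 = 4.9974 + 4.179 = 9.1764


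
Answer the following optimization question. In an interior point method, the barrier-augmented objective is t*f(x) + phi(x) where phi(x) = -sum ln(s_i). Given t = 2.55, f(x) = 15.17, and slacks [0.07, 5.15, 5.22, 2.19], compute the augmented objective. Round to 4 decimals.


Step 1: Compute log-barrier.
ln values: [-2.6593, 1.639, 1.6525, 0.7839]
phi = -(-2.6593 + 1.639 + 1.6525 + 0.7839) = -1.4161
Step 2: Compute augmented objective.
t*f(x) = 2.55*15.17 = 38.6835
Total = 38.6835 - 1.4161 = 37.2674


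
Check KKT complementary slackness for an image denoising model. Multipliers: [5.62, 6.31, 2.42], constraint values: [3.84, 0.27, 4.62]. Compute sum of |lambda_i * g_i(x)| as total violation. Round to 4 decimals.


KKT complementary slackness check:
lambda_1 * g_1 = 5.62 * 3.84 = 21.5808
lambda_2 * g_2 = 6.31 * 0.27 = 1.7037
lambda_3 * g_3 = 2.42 * 4.62 = 11.1804
Total violation = 21.5808 + 1.7037 + 11.1804 = 34.4649


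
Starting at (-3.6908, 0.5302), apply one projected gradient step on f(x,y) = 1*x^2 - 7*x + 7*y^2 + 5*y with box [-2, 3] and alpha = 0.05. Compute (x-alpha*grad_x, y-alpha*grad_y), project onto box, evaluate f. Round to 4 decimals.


Step 1: Compute gradient at (-3.6908, 0.5302).
grad_x = 2*1*-3.6908 - 7 = -14.3816
grad_y = 2*7*0.5302 + 5 = 12.4228
Step 2: Gradient step.
x_raw = -3.6908 - 0.05*-14.3816 = -2.9717
y_raw = 0.5302 - 0.05*12.4228 = -0.0909
Step 3: Project onto [-2, 3].
x_proj = clip(-2.9717) = -2.0
y_proj = clip(-0.0909) = -0.0909
Step 4: Evaluate f.
f(-2.0, -0.0909) = 17.6032


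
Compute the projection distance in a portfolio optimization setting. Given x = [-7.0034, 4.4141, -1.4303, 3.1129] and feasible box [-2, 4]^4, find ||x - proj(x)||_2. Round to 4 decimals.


Project each component onto [-2, 4].
clip(-7.0034) = -2.0, clip(4.4141) = 4.0, clip(-1.4303) = -1.4303, clip(3.1129) = 3.1129
Projection = [-2.0, 4.0, -1.4303, 3.1129]
Squared diffs: [25.034, 0.1715, 0.0, 0.0]
Distance = sqrt(25.2055) = 5.0205


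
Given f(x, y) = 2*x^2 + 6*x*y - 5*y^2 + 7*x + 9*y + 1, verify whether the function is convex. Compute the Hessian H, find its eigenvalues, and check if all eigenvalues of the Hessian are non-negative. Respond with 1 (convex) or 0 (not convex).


The Hessian of f(x,y) = 2*x^2 + 6*x*y - 5*y^2 + 7*x + 9*y + 1 is:
H = [[4, 6], [6, -10]]
Trace = 4 - 10 = -6
Determinant = 4*-10 - (6)^2 = -76
Discriminant = (-6)^2 - 4*-76 = 340.0
Eigenvalues: lambda_1 = -12.2195, lambda_2 = 6.2195
The function is not convex.

0


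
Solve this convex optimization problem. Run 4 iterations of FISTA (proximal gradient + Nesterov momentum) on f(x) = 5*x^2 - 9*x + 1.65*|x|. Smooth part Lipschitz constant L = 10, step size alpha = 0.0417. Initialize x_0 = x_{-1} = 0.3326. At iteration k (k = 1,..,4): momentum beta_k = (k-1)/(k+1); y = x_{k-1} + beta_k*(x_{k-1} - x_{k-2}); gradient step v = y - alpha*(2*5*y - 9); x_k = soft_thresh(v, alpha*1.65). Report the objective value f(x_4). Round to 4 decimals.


FISTA on f(x) = 5*x^2 - 9*x + 1.65*|x|
L = 10, alpha = 0.0417
Iteration 1: beta = 0.0, y = 0.3326 + 0.0*(0.3326 - 0.3326) = 0.3326
  grad(y) = -5.674, v = y - alpha*grad = 0.5692
  prox(v) = soft_thresh(0.5692, 0.0688) = 0.5004
Iteration 2: beta = 0.3333, y = 0.5004 + 0.3333*(0.5004 - 0.3326) = 0.5563
  grad(y) = -3.4367, v = y - alpha*grad = 0.6996
  prox(v) = soft_thresh(0.6996, 0.0688) = 0.6308
Iteration 3: beta = 0.5, y = 0.6308 + 0.5*(0.6308 - 0.5004) = 0.6961
  grad(y) = -2.0394, v = y - alpha*grad = 0.7811
  prox(v) = soft_thresh(0.7811, 0.0688) = 0.7123
Iteration 4: beta = 0.6, y = 0.7123 + 0.6*(0.7123 - 0.6308) = 0.7612
  grad(y) = -1.3883, v = y - alpha*grad = 0.8191
  prox(v) = soft_thresh(0.8191, 0.0688) = 0.7503
f(x_4) = 5*0.7503^2 - 9*0.7503 + 1.65*|0.7503| = -2.7


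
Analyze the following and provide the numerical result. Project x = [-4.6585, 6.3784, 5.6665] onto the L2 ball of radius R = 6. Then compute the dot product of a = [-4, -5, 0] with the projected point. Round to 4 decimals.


Step 1: Compute ||x|| (intermediates to 6 decimals).
||x|| = sqrt((-4.6585)^2 + 6.3784^2 + 5.6665^2) = 9.720845
Step 2: Project.
Since ||x|| > R, scale = R/||x|| = 6/9.720845 = 0.61723, proj(x) = scale * x
proj(x) = [-2.875366, 3.93694, 3.497534]
Step 3: Dot product.
a^T * proj(x) = -4*(-2.875366) - 5*3.93694 + 0*3.497534 = -8.1832


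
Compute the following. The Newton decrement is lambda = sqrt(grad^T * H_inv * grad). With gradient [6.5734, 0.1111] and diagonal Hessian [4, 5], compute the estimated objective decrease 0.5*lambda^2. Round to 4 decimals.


Step 1: H is diagonal, so H^(-1) * g = [1.6434, 0.0222].
Step 2: g^T H^(-1) g = sum_i g_i^2 / H_ii
  = (6.5734)^2/4 + (0.1111)^2/5
  = 10.8024 + 0.0025 = 10.8049
Step 3: Objective decrease = 0.5 * g^T H^(-1) g = 5.4024
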